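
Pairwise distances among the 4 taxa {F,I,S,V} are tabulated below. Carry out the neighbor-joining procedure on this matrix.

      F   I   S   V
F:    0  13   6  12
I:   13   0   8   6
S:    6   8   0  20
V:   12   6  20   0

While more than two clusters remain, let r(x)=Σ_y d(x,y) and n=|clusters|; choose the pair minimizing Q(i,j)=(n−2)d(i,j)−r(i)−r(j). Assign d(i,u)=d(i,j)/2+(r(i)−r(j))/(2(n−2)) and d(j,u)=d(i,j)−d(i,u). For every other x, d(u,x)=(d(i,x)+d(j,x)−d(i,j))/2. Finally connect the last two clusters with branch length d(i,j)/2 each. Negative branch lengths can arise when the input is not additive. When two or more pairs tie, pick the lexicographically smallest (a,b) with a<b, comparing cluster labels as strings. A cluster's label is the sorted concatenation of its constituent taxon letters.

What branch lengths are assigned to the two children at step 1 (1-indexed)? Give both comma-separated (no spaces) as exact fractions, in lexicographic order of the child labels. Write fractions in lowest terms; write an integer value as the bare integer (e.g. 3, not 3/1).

step 1: merge (F,S) at d=6, Q=-53; branch lengths F→9/4, S→15/4; new cluster FS
  updated: d(FS,I)=15/2, d(FS,V)=13
step 2: merge (FS,I) at d=15/2, Q=-53/2; branch lengths FS→29/4, I→1/4; new cluster FIS
  updated: d(FIS,V)=23/4
step 3: merge (FIS,V) at d=23/4; branch lengths FIS→23/8, V→23/8; new cluster FISV
final tree: (((F:9/4,S:15/4):29/4,I:1/4):23/8,V:23/8)
total length: 77/4

9/4,15/4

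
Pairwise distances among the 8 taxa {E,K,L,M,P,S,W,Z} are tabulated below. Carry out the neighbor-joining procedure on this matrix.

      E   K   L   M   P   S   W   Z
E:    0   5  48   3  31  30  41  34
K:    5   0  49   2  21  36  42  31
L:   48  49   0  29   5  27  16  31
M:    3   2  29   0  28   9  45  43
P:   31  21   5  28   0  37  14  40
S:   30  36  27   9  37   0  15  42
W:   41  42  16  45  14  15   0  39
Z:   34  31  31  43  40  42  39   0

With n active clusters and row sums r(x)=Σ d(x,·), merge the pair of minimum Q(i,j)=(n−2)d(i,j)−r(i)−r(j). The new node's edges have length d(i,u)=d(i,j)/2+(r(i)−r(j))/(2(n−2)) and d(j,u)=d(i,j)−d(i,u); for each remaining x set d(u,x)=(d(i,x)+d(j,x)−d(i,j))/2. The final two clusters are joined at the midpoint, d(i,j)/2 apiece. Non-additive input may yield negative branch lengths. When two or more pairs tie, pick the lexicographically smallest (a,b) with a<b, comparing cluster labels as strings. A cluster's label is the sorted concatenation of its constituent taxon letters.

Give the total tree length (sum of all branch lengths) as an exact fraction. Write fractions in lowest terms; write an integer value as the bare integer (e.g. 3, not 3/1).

iteration 1: select L,P (d=5, Q=-351); attach at lengths (59/12, 1/12); label the merged cluster LP
  updated: d(E,LP)=37, d(K,LP)=65/2, d(LP,M)=26, d(LP,S)=59/2, d(LP,W)=25/2, d(LP,Z)=33
iteration 2: select LP,W (d=25/2, Q=-605/2); attach at lengths (77/20, 173/20); label the merged cluster LPW
  updated: d(E,LPW)=131/4, d(K,LPW)=31, d(LPW,M)=117/4, d(LPW,S)=16, d(LPW,Z)=119/4
iteration 3: select LPW,S (d=16, Q=-831/4); attach at lengths (279/32, 233/32); label the merged cluster LPSW
  updated: d(E,LPSW)=187/8, d(K,LPSW)=51/2, d(LPSW,M)=89/8, d(LPSW,Z)=223/8
iteration 4: select LPSW,Z (d=223/8, Q=-1121/8); attach at lengths (95/16, 351/16); label the merged cluster LPSWZ
  updated: d(E,LPSWZ)=59/4, d(K,LPSWZ)=229/16, d(LPSWZ,M)=105/8
iteration 5: select E,LPSWZ (d=59/4, Q=-567/16); attach at lengths (161/64, 783/64); label the merged cluster ELPSWZ
  updated: d(ELPSWZ,K)=73/32, d(ELPSWZ,M)=11/16
iteration 6: select ELPSWZ,K (d=73/32, Q=-159/32); attach at lengths (31/64, 115/64); label the merged cluster EKLPSWZ
  updated: d(EKLPSWZ,M)=13/64
iteration 7: select EKLPSWZ,M (d=13/64); attach at lengths (13/128, 13/128); label the merged cluster EKLMPSWZ
final tree: (((E:161/64,((((L:59/12,P:1/12):77/20,W:173/20):279/32,S:233/32):95/16,Z:351/16):783/64):31/64,K:115/64):13/128,M:13/128)
total length: 5031/64

5031/64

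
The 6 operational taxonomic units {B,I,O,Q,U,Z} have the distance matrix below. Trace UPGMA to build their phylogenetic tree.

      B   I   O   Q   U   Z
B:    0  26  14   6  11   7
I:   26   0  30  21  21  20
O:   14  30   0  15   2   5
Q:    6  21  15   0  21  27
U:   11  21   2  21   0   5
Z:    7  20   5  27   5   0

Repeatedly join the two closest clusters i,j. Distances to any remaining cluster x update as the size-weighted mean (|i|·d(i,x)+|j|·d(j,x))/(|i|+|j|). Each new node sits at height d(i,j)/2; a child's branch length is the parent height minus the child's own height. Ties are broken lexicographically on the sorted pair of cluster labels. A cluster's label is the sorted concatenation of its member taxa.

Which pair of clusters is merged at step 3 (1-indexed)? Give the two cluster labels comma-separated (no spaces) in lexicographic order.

1. join O+U (d=2) ⇒ OU; edges |O|=1, |U|=1
  updated: d(B,OU)=25/2, d(I,OU)=51/2, d(OU,Q)=18, d(OU,Z)=5
2. join OU+Z (d=5) ⇒ OUZ; edges |OU|=3/2, |Z|=5/2
  updated: d(B,OUZ)=32/3, d(I,OUZ)=71/3, d(OUZ,Q)=21
3. join B+Q (d=6) ⇒ BQ; edges |B|=3, |Q|=3
  updated: d(BQ,I)=47/2, d(BQ,OUZ)=95/6
4. join BQ+OUZ (d=95/6) ⇒ BOQUZ; edges |BQ|=59/12, |OUZ|=65/12
  updated: d(BOQUZ,I)=118/5
5. join BOQUZ+I (d=118/5) ⇒ BIOQUZ; edges |BOQUZ|=233/60, |I|=59/5
final tree: (((B:3,Q:3):59/12,((O:1,U:1):3/2,Z:5/2):65/12):233/60,I:59/5)
total length: 2281/60

B,Q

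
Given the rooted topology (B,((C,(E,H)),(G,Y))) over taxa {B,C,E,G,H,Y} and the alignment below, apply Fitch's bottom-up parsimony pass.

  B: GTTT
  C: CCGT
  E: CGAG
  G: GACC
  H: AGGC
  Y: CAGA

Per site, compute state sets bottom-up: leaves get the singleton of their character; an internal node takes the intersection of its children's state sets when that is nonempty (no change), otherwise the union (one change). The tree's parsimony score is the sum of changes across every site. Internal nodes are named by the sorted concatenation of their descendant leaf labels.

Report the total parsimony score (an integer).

13

site 0, node EH: E={C} ∪ H={A} → {A,C} (+1)
site 0, node CEH: C={C} ∩ EH={A,C} → {C} (+0)
site 0, node GY: G={G} ∪ Y={C} → {C,G} (+1)
site 0, node CEGHY: CEH={C} ∩ GY={C,G} → {C} (+0)
site 0, node BCEGHY: B={G} ∪ CEGHY={C} → {C,G} (+1)
site 1, node EH: E={G} ∩ H={G} → {G} (+0)
site 1, node CEH: C={C} ∪ EH={G} → {C,G} (+1)
site 1, node GY: G={A} ∩ Y={A} → {A} (+0)
site 1, node CEGHY: CEH={C,G} ∪ GY={A} → {A,C,G} (+1)
site 1, node BCEGHY: B={T} ∪ CEGHY={A,C,G} → {A,C,G,T} (+1)
site 2, node EH: E={A} ∪ H={G} → {A,G} (+1)
site 2, node CEH: C={G} ∩ EH={A,G} → {G} (+0)
site 2, node GY: G={C} ∪ Y={G} → {C,G} (+1)
site 2, node CEGHY: CEH={G} ∩ GY={C,G} → {G} (+0)
site 2, node BCEGHY: B={T} ∪ CEGHY={G} → {G,T} (+1)
site 3, node EH: E={G} ∪ H={C} → {C,G} (+1)
site 3, node CEH: C={T} ∪ EH={C,G} → {C,G,T} (+1)
site 3, node GY: G={C} ∪ Y={A} → {A,C} (+1)
site 3, node CEGHY: CEH={C,G,T} ∩ GY={A,C} → {C} (+0)
site 3, node BCEGHY: B={T} ∪ CEGHY={C} → {C,T} (+1)
per-site changes: [3, 3, 3, 4]; total = 13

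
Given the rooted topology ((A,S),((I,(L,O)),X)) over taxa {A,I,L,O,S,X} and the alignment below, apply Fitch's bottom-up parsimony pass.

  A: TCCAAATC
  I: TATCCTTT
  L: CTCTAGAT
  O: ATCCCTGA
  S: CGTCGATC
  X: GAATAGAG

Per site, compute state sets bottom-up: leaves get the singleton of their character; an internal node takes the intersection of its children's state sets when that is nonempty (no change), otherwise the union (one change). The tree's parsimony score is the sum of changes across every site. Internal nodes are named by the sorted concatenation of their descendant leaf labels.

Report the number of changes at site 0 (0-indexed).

site 0, node AS: A={T} ∪ S={C} → {C,T} (+1)
site 0, node LO: L={C} ∪ O={A} → {A,C} (+1)
site 0, node ILO: I={T} ∪ LO={A,C} → {A,C,T} (+1)
site 0, node ILOX: ILO={A,C,T} ∪ X={G} → {A,C,G,T} (+1)
site 0, node AILOSX: AS={C,T} ∩ ILOX={A,C,G,T} → {C,T} (+0)
site 1, node AS: A={C} ∪ S={G} → {C,G} (+1)
site 1, node LO: L={T} ∩ O={T} → {T} (+0)
site 1, node ILO: I={A} ∪ LO={T} → {A,T} (+1)
site 1, node ILOX: ILO={A,T} ∩ X={A} → {A} (+0)
site 1, node AILOSX: AS={C,G} ∪ ILOX={A} → {A,C,G} (+1)
site 2, node AS: A={C} ∪ S={T} → {C,T} (+1)
site 2, node LO: L={C} ∩ O={C} → {C} (+0)
site 2, node ILO: I={T} ∪ LO={C} → {C,T} (+1)
site 2, node ILOX: ILO={C,T} ∪ X={A} → {A,C,T} (+1)
site 2, node AILOSX: AS={C,T} ∩ ILOX={A,C,T} → {C,T} (+0)
site 3, node AS: A={A} ∪ S={C} → {A,C} (+1)
site 3, node LO: L={T} ∪ O={C} → {C,T} (+1)
site 3, node ILO: I={C} ∩ LO={C,T} → {C} (+0)
site 3, node ILOX: ILO={C} ∪ X={T} → {C,T} (+1)
site 3, node AILOSX: AS={A,C} ∩ ILOX={C,T} → {C} (+0)
site 4, node AS: A={A} ∪ S={G} → {A,G} (+1)
site 4, node LO: L={A} ∪ O={C} → {A,C} (+1)
site 4, node ILO: I={C} ∩ LO={A,C} → {C} (+0)
site 4, node ILOX: ILO={C} ∪ X={A} → {A,C} (+1)
site 4, node AILOSX: AS={A,G} ∩ ILOX={A,C} → {A} (+0)
site 5, node AS: A={A} ∩ S={A} → {A} (+0)
site 5, node LO: L={G} ∪ O={T} → {G,T} (+1)
site 5, node ILO: I={T} ∩ LO={G,T} → {T} (+0)
site 5, node ILOX: ILO={T} ∪ X={G} → {G,T} (+1)
site 5, node AILOSX: AS={A} ∪ ILOX={G,T} → {A,G,T} (+1)
site 6, node AS: A={T} ∩ S={T} → {T} (+0)
site 6, node LO: L={A} ∪ O={G} → {A,G} (+1)
site 6, node ILO: I={T} ∪ LO={A,G} → {A,G,T} (+1)
site 6, node ILOX: ILO={A,G,T} ∩ X={A} → {A} (+0)
site 6, node AILOSX: AS={T} ∪ ILOX={A} → {A,T} (+1)
site 7, node AS: A={C} ∩ S={C} → {C} (+0)
site 7, node LO: L={T} ∪ O={A} → {A,T} (+1)
site 7, node ILO: I={T} ∩ LO={A,T} → {T} (+0)
site 7, node ILOX: ILO={T} ∪ X={G} → {G,T} (+1)
site 7, node AILOSX: AS={C} ∪ ILOX={G,T} → {C,G,T} (+1)
per-site changes: [4, 3, 3, 3, 3, 3, 3, 3]; total = 25

4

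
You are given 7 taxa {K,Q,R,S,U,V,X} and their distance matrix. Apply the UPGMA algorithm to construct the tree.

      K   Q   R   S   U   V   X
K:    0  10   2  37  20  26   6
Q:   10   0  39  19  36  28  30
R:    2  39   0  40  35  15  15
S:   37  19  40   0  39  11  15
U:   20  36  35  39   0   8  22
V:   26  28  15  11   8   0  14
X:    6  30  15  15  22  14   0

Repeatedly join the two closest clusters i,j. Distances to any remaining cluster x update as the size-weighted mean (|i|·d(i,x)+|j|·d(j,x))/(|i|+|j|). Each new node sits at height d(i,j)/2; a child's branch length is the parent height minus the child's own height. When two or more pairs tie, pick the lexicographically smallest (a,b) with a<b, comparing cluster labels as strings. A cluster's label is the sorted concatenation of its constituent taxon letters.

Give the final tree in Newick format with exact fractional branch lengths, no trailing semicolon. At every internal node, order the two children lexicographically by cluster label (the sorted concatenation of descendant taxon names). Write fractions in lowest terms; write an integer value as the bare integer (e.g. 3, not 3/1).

step 1: merge (K,R) at d=2; branch lengths K→1, R→1; new cluster KR
  updated: d(KR,Q)=49/2, d(KR,S)=77/2, d(KR,U)=55/2, d(KR,V)=41/2, d(KR,X)=21/2
step 2: merge (U,V) at d=8; branch lengths U→4, V→4; new cluster UV
  updated: d(KR,UV)=24, d(Q,UV)=32, d(S,UV)=25, d(UV,X)=18
step 3: merge (KR,X) at d=21/2; branch lengths KR→17/4, X→21/4; new cluster KRX
  updated: d(KRX,Q)=79/3, d(KRX,S)=92/3, d(KRX,UV)=22
step 4: merge (Q,S) at d=19; branch lengths Q→19/2, S→19/2; new cluster QS
  updated: d(KRX,QS)=57/2, d(QS,UV)=57/2
step 5: merge (KRX,UV) at d=22; branch lengths KRX→23/4, UV→7; new cluster KRUVX
  updated: d(KRUVX,QS)=57/2
step 6: merge (KRUVX,QS) at d=57/2; branch lengths KRUVX→13/4, QS→19/4; new cluster KQRSUVX
final tree: ((((K:1,R:1):17/4,X:21/4):23/4,(U:4,V:4):7):13/4,(Q:19/2,S:19/2):19/4)
total length: 237/4

((((K:1,R:1):17/4,X:21/4):23/4,(U:4,V:4):7):13/4,(Q:19/2,S:19/2):19/4)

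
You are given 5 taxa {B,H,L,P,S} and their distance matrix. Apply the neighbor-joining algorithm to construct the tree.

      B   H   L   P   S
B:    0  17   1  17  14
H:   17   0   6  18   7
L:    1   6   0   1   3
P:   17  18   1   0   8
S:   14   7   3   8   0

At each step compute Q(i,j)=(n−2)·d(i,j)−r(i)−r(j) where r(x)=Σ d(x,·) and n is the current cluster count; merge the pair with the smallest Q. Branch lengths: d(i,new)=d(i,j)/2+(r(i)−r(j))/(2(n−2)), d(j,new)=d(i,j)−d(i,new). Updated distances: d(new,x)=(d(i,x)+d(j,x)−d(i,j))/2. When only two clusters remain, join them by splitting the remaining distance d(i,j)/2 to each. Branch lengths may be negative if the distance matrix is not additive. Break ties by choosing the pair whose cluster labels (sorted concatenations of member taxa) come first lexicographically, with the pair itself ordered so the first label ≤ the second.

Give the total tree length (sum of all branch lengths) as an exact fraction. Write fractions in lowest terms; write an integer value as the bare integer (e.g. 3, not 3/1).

iteration 1: select H,S (d=7, Q=-59); attach at lengths (37/6, 5/6); label the merged cluster HS
  updated: d(B,HS)=12, d(HS,L)=1, d(HS,P)=19/2
iteration 2: select B,L (d=1, Q=-31); attach at lengths (29/4, -25/4); label the merged cluster BL
  updated: d(BL,HS)=6, d(BL,P)=17/2
iteration 3: select BL,HS (d=6, Q=-24); attach at lengths (5/2, 7/2); label the merged cluster BHLS
  updated: d(BHLS,P)=6
iteration 4: select BHLS,P (d=6); attach at lengths (3, 3); label the merged cluster BHLPS
final tree: (((B:29/4,L:-25/4):5/2,(H:37/6,S:5/6):7/2):3,P:3)
total length: 20

20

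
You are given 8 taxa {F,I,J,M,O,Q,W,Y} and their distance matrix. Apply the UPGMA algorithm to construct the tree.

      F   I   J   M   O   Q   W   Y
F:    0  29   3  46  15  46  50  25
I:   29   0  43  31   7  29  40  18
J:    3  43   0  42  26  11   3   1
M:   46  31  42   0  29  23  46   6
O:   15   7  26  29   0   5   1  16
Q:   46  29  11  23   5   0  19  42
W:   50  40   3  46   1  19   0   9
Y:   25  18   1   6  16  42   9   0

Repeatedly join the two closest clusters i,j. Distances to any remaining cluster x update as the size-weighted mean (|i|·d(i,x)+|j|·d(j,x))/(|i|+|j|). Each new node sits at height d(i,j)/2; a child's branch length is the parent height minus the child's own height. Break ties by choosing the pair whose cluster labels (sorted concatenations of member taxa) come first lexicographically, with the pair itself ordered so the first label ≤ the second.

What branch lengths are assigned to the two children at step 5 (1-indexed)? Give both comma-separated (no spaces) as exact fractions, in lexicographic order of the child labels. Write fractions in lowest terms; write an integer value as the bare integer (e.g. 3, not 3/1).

46/9,55/9

step 1: merge (J,Y) at d=1; branch lengths J→1/2, Y→1/2; new cluster JY
  updated: d(F,JY)=14, d(I,JY)=61/2, d(JY,M)=24, d(JY,O)=21, d(JY,Q)=53/2, d(JY,W)=6
step 2: merge (O,W) at d=1; branch lengths O→1/2, W→1/2; new cluster OW
  updated: d(F,OW)=65/2, d(I,OW)=47/2, d(JY,OW)=27/2, d(M,OW)=75/2, d(OW,Q)=12
step 3: merge (OW,Q) at d=12; branch lengths OW→11/2, Q→6; new cluster OQW
  updated: d(F,OQW)=37, d(I,OQW)=76/3, d(JY,OQW)=107/6, d(M,OQW)=98/3
step 4: merge (F,JY) at d=14; branch lengths F→7, JY→13/2; new cluster FJY
  updated: d(FJY,I)=30, d(FJY,M)=94/3, d(FJY,OQW)=218/9
step 5: merge (FJY,OQW) at d=218/9; branch lengths FJY→46/9, OQW→55/9; new cluster FJOQWY
  updated: d(FJOQWY,I)=83/3, d(FJOQWY,M)=32
step 6: merge (FJOQWY,I) at d=83/3; branch lengths FJOQWY→31/18, I→83/6; new cluster FIJOQWY
  updated: d(FIJOQWY,M)=223/7
step 7: merge (FIJOQWY,M) at d=223/7; branch lengths FIJOQWY→44/21, M→223/14; new cluster FIJMOQWY
final tree: ((((F:7,(J:1/2,Y:1/2):13/2):46/9,((O:1/2,W:1/2):11/2,Q:6):55/9):31/18,I:83/6):44/21,M:223/14)
total length: 9047/126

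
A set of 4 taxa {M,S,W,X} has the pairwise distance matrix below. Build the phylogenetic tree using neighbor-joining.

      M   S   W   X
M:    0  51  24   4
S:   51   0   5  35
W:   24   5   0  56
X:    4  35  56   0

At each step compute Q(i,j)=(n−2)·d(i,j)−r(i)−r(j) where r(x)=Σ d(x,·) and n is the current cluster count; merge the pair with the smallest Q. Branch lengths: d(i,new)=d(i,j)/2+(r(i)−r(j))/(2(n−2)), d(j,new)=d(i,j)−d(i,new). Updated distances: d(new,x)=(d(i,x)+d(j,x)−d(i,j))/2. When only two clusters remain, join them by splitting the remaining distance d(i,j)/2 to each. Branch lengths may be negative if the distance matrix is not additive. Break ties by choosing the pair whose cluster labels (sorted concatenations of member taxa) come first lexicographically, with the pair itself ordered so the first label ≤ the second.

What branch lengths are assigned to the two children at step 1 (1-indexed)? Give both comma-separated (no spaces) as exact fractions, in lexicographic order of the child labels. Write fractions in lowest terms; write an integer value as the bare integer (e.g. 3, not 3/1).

-2,6

step 1: merge (M,X) at d=4, Q=-166; branch lengths M→-2, X→6; new cluster MX
  updated: d(MX,S)=41, d(MX,W)=38
step 2: merge (MX,S) at d=41, Q=-84; branch lengths MX→37, S→4; new cluster MSX
  updated: d(MSX,W)=1
step 3: merge (MSX,W) at d=1; branch lengths MSX→1/2, W→1/2; new cluster MSWX
final tree: (((M:-2,X:6):37,S:4):1/2,W:1/2)
total length: 46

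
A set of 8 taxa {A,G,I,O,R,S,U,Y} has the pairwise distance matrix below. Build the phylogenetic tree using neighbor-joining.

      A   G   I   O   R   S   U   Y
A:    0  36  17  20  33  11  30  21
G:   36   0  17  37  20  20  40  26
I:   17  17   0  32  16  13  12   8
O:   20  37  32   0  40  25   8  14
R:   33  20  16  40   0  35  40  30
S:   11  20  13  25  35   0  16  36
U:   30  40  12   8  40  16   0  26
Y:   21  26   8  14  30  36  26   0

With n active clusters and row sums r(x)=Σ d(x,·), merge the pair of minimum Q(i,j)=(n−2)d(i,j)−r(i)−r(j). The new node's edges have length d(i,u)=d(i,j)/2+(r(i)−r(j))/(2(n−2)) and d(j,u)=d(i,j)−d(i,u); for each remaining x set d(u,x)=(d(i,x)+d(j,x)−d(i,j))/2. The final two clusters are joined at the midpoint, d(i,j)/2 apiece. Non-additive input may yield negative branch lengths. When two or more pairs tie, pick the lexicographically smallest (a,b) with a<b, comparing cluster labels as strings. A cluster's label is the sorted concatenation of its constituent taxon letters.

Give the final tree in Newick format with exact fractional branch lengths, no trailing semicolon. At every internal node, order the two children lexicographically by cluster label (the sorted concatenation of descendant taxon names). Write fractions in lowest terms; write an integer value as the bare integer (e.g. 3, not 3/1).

1. join O+U (d=8, Q=-300) ⇒ OU; edges |O|=13/3, |U|=11/3
  updated: d(A,OU)=21, d(G,OU)=69/2, d(I,OU)=18, d(OU,R)=36, d(OU,S)=33/2, d(OU,Y)=16
2. join G+R (d=20, Q=-447/2) ⇒ GR; edges |G|=167/20, |R|=233/20
  updated: d(A,GR)=49/2, d(GR,I)=13/2, d(GR,OU)=101/4, d(GR,S)=35/2, d(GR,Y)=18
3. join A+S (d=11, Q=-289/2) ⇒ AS; edges |A|=89/16, |S|=87/16
  updated: d(AS,GR)=31/2, d(AS,I)=19/2, d(AS,OU)=53/4, d(AS,Y)=23
4. join AS+OU (d=53/4, Q=-94) ⇒ AOSU; edges |AS|=19/4, |OU|=17/2
  updated: d(AOSU,GR)=55/4, d(AOSU,I)=57/8, d(AOSU,Y)=103/8
5. join AOSU+Y (d=103/8, Q=-375/8) ⇒ AOSUY; edges |AOSU|=165/32, |Y|=247/32
  updated: d(AOSUY,GR)=151/16, d(AOSUY,I)=9/8
6. join AOSUY+GR (d=151/16, Q=-273/16) ⇒ AGORSUY; edges |AOSUY|=65/32, |GR|=237/32
  updated: d(AGORSUY,I)=-29/32
7. join AGORSUY+I (d=-29/32) ⇒ AGIORSUY; edges |AGORSUY|=-29/64, |I|=-29/64
final tree: (((((A:89/16,S:87/16):19/4,(O:13/3,U:11/3):17/2):165/32,Y:247/32):65/32,(G:167/20,R:233/20):237/32):-29/64,I:-29/64)
total length: 2357/32

(((((A:89/16,S:87/16):19/4,(O:13/3,U:11/3):17/2):165/32,Y:247/32):65/32,(G:167/20,R:233/20):237/32):-29/64,I:-29/64)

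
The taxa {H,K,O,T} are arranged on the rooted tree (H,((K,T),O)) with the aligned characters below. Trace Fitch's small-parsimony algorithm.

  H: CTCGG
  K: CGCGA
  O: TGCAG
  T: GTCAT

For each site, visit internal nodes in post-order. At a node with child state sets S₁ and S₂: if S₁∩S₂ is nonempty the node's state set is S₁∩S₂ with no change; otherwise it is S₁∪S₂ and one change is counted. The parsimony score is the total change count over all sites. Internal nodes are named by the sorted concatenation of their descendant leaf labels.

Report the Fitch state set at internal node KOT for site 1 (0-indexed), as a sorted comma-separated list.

G

site 0, node KT: K={C} ∪ T={G} → {C,G} (+1)
site 0, node KOT: KT={C,G} ∪ O={T} → {C,G,T} (+1)
site 0, node HKOT: H={C} ∩ KOT={C,G,T} → {C} (+0)
site 1, node KT: K={G} ∪ T={T} → {G,T} (+1)
site 1, node KOT: KT={G,T} ∩ O={G} → {G} (+0)
site 1, node HKOT: H={T} ∪ KOT={G} → {G,T} (+1)
site 2, node KT: K={C} ∩ T={C} → {C} (+0)
site 2, node KOT: KT={C} ∩ O={C} → {C} (+0)
site 2, node HKOT: H={C} ∩ KOT={C} → {C} (+0)
site 3, node KT: K={G} ∪ T={A} → {A,G} (+1)
site 3, node KOT: KT={A,G} ∩ O={A} → {A} (+0)
site 3, node HKOT: H={G} ∪ KOT={A} → {A,G} (+1)
site 4, node KT: K={A} ∪ T={T} → {A,T} (+1)
site 4, node KOT: KT={A,T} ∪ O={G} → {A,G,T} (+1)
site 4, node HKOT: H={G} ∩ KOT={A,G,T} → {G} (+0)
per-site changes: [2, 2, 0, 2, 2]; total = 8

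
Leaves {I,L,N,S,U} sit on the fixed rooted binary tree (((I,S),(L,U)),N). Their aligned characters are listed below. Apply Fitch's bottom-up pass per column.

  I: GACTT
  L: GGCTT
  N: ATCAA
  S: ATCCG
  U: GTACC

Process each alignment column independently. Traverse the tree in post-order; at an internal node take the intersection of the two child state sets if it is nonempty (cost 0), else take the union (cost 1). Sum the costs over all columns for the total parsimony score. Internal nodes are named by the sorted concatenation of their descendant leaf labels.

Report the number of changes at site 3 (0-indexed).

site 0, node IS: I={G} ∪ S={A} → {A,G} (+1)
site 0, node LU: L={G} ∩ U={G} → {G} (+0)
site 0, node ILSU: IS={A,G} ∩ LU={G} → {G} (+0)
site 0, node ILNSU: ILSU={G} ∪ N={A} → {A,G} (+1)
site 1, node IS: I={A} ∪ S={T} → {A,T} (+1)
site 1, node LU: L={G} ∪ U={T} → {G,T} (+1)
site 1, node ILSU: IS={A,T} ∩ LU={G,T} → {T} (+0)
site 1, node ILNSU: ILSU={T} ∩ N={T} → {T} (+0)
site 2, node IS: I={C} ∩ S={C} → {C} (+0)
site 2, node LU: L={C} ∪ U={A} → {A,C} (+1)
site 2, node ILSU: IS={C} ∩ LU={A,C} → {C} (+0)
site 2, node ILNSU: ILSU={C} ∩ N={C} → {C} (+0)
site 3, node IS: I={T} ∪ S={C} → {C,T} (+1)
site 3, node LU: L={T} ∪ U={C} → {C,T} (+1)
site 3, node ILSU: IS={C,T} ∩ LU={C,T} → {C,T} (+0)
site 3, node ILNSU: ILSU={C,T} ∪ N={A} → {A,C,T} (+1)
site 4, node IS: I={T} ∪ S={G} → {G,T} (+1)
site 4, node LU: L={T} ∪ U={C} → {C,T} (+1)
site 4, node ILSU: IS={G,T} ∩ LU={C,T} → {T} (+0)
site 4, node ILNSU: ILSU={T} ∪ N={A} → {A,T} (+1)
per-site changes: [2, 2, 1, 3, 3]; total = 11

3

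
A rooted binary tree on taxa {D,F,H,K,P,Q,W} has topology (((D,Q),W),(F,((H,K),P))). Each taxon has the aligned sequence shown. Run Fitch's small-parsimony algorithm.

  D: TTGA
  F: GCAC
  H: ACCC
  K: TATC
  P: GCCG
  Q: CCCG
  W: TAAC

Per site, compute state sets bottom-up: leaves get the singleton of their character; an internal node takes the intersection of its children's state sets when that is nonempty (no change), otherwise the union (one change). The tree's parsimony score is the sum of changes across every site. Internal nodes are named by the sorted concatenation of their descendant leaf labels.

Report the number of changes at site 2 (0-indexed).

4

[col 0] DQ: children D:{T}, Q:{C} ∪→ {C,T}; cost 1
[col 0] DQW: children DQ:{C,T}, W:{T} ∩→ {T}; cost 0
[col 0] HK: children H:{A}, K:{T} ∪→ {A,T}; cost 1
[col 0] HKP: children HK:{A,T}, P:{G} ∪→ {A,G,T}; cost 1
[col 0] FHKP: children F:{G}, HKP:{A,G,T} ∩→ {G}; cost 0
[col 0] DFHKPQW: children DQW:{T}, FHKP:{G} ∪→ {G,T}; cost 1
[col 1] DQ: children D:{T}, Q:{C} ∪→ {C,T}; cost 1
[col 1] DQW: children DQ:{C,T}, W:{A} ∪→ {A,C,T}; cost 1
[col 1] HK: children H:{C}, K:{A} ∪→ {A,C}; cost 1
[col 1] HKP: children HK:{A,C}, P:{C} ∩→ {C}; cost 0
[col 1] FHKP: children F:{C}, HKP:{C} ∩→ {C}; cost 0
[col 1] DFHKPQW: children DQW:{A,C,T}, FHKP:{C} ∩→ {C}; cost 0
[col 2] DQ: children D:{G}, Q:{C} ∪→ {C,G}; cost 1
[col 2] DQW: children DQ:{C,G}, W:{A} ∪→ {A,C,G}; cost 1
[col 2] HK: children H:{C}, K:{T} ∪→ {C,T}; cost 1
[col 2] HKP: children HK:{C,T}, P:{C} ∩→ {C}; cost 0
[col 2] FHKP: children F:{A}, HKP:{C} ∪→ {A,C}; cost 1
[col 2] DFHKPQW: children DQW:{A,C,G}, FHKP:{A,C} ∩→ {A,C}; cost 0
[col 3] DQ: children D:{A}, Q:{G} ∪→ {A,G}; cost 1
[col 3] DQW: children DQ:{A,G}, W:{C} ∪→ {A,C,G}; cost 1
[col 3] HK: children H:{C}, K:{C} ∩→ {C}; cost 0
[col 3] HKP: children HK:{C}, P:{G} ∪→ {C,G}; cost 1
[col 3] FHKP: children F:{C}, HKP:{C,G} ∩→ {C}; cost 0
[col 3] DFHKPQW: children DQW:{A,C,G}, FHKP:{C} ∩→ {C}; cost 0
per-site changes: [4, 3, 4, 3]; total = 14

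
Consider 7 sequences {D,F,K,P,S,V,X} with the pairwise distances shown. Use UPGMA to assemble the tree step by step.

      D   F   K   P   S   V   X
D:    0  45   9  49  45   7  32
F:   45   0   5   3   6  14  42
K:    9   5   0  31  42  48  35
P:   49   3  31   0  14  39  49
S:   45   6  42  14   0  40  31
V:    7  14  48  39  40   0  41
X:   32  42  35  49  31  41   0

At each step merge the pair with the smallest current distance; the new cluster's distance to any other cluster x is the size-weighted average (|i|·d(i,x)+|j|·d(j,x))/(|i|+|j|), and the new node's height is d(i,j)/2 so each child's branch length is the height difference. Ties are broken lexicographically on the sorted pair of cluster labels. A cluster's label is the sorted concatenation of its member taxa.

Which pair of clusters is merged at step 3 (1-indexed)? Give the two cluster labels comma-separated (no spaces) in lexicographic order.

step 1: merge (F,P) at d=3; branch lengths F→3/2, P→3/2; new cluster FP
  updated: d(D,FP)=47, d(FP,K)=18, d(FP,S)=10, d(FP,V)=53/2, d(FP,X)=91/2
step 2: merge (D,V) at d=7; branch lengths D→7/2, V→7/2; new cluster DV
  updated: d(DV,FP)=147/4, d(DV,K)=57/2, d(DV,S)=85/2, d(DV,X)=73/2
step 3: merge (FP,S) at d=10; branch lengths FP→7/2, S→5; new cluster FPS
  updated: d(DV,FPS)=116/3, d(FPS,K)=26, d(FPS,X)=122/3
step 4: merge (FPS,K) at d=26; branch lengths FPS→8, K→13; new cluster FKPS
  updated: d(DV,FKPS)=289/8, d(FKPS,X)=157/4
step 5: merge (DV,FKPS) at d=289/8; branch lengths DV→233/16, FKPS→81/16; new cluster DFKPSV
  updated: d(DFKPSV,X)=115/3
step 6: merge (DFKPSV,X) at d=115/3; branch lengths DFKPSV→53/48, X→115/6; new cluster DFKPSVX
final tree: (((D:7/2,V:7/2):233/16,(((F:3/2,P:3/2):7/2,S:5):8,K:13):81/16):53/48,X:115/6)
total length: 3811/48

FP,S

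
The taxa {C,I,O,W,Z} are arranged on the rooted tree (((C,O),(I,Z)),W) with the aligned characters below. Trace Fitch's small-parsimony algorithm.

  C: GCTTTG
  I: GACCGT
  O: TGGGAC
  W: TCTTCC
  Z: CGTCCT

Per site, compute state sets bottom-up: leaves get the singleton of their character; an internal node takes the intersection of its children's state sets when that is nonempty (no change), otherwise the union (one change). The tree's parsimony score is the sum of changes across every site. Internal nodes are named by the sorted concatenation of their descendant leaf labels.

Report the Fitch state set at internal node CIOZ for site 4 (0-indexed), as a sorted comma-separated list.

A,C,G,T

site 0, node CO: C={G} ∪ O={T} → {G,T} (+1)
site 0, node IZ: I={G} ∪ Z={C} → {C,G} (+1)
site 0, node CIOZ: CO={G,T} ∩ IZ={C,G} → {G} (+0)
site 0, node CIOWZ: CIOZ={G} ∪ W={T} → {G,T} (+1)
site 1, node CO: C={C} ∪ O={G} → {C,G} (+1)
site 1, node IZ: I={A} ∪ Z={G} → {A,G} (+1)
site 1, node CIOZ: CO={C,G} ∩ IZ={A,G} → {G} (+0)
site 1, node CIOWZ: CIOZ={G} ∪ W={C} → {C,G} (+1)
site 2, node CO: C={T} ∪ O={G} → {G,T} (+1)
site 2, node IZ: I={C} ∪ Z={T} → {C,T} (+1)
site 2, node CIOZ: CO={G,T} ∩ IZ={C,T} → {T} (+0)
site 2, node CIOWZ: CIOZ={T} ∩ W={T} → {T} (+0)
site 3, node CO: C={T} ∪ O={G} → {G,T} (+1)
site 3, node IZ: I={C} ∩ Z={C} → {C} (+0)
site 3, node CIOZ: CO={G,T} ∪ IZ={C} → {C,G,T} (+1)
site 3, node CIOWZ: CIOZ={C,G,T} ∩ W={T} → {T} (+0)
site 4, node CO: C={T} ∪ O={A} → {A,T} (+1)
site 4, node IZ: I={G} ∪ Z={C} → {C,G} (+1)
site 4, node CIOZ: CO={A,T} ∪ IZ={C,G} → {A,C,G,T} (+1)
site 4, node CIOWZ: CIOZ={A,C,G,T} ∩ W={C} → {C} (+0)
site 5, node CO: C={G} ∪ O={C} → {C,G} (+1)
site 5, node IZ: I={T} ∩ Z={T} → {T} (+0)
site 5, node CIOZ: CO={C,G} ∪ IZ={T} → {C,G,T} (+1)
site 5, node CIOWZ: CIOZ={C,G,T} ∩ W={C} → {C} (+0)
per-site changes: [3, 3, 2, 2, 3, 2]; total = 15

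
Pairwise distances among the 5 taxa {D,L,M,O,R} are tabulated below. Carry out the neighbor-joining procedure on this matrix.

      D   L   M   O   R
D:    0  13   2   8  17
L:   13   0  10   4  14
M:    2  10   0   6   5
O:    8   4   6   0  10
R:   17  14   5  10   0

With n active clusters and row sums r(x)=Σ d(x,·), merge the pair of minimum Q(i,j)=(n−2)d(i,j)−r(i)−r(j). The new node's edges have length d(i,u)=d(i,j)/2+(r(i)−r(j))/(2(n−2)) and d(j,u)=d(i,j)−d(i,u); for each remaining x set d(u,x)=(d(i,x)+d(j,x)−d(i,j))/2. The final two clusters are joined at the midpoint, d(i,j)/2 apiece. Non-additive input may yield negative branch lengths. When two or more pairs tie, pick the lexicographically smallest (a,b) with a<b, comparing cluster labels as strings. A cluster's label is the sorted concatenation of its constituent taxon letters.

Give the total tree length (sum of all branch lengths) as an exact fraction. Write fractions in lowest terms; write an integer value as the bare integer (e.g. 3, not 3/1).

153/8

1. join D+M (d=2, Q=-57) ⇒ DM; edges |D|=23/6, |M|=-11/6
  updated: d(DM,L)=21/2, d(DM,O)=6, d(DM,R)=10
2. join DM+R (d=10, Q=-81/2) ⇒ DMR; edges |DM|=25/8, |R|=55/8
  updated: d(DMR,L)=29/4, d(DMR,O)=3
3. join DMR+L (d=29/4, Q=-57/4) ⇒ DLMR; edges |DMR|=25/8, |L|=33/8
  updated: d(DLMR,O)=-1/8
4. join DLMR+O (d=-1/8) ⇒ DLMOR; edges |DLMR|=-1/16, |O|=-1/16
final tree: ((((D:23/6,M:-11/6):25/8,R:55/8):25/8,L:33/8):-1/16,O:-1/16)
total length: 153/8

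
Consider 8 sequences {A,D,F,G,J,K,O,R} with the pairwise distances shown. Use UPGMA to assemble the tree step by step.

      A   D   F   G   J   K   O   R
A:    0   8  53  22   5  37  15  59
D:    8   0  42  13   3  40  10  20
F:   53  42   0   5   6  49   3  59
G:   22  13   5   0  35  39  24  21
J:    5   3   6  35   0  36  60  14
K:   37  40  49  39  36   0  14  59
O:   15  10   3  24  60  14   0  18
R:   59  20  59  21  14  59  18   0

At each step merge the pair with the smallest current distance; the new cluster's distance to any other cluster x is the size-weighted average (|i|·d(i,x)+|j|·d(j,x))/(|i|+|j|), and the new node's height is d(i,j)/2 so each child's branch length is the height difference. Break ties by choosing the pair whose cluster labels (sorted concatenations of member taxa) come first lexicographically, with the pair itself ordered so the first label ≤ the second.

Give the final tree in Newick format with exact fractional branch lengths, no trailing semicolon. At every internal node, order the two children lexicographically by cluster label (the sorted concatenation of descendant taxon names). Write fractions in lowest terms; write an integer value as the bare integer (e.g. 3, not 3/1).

iteration 1: select D,J (d=3); attach at lengths (3/2, 3/2); label the merged cluster DJ
  updated: d(A,DJ)=13/2, d(DJ,F)=24, d(DJ,G)=24, d(DJ,K)=38, d(DJ,O)=35, d(DJ,R)=17
iteration 2: select F,O (d=3); attach at lengths (3/2, 3/2); label the merged cluster FO
  updated: d(A,FO)=34, d(DJ,FO)=59/2, d(FO,G)=29/2, d(FO,K)=63/2, d(FO,R)=77/2
iteration 3: select A,DJ (d=13/2); attach at lengths (13/4, 7/4); label the merged cluster ADJ
  updated: d(ADJ,FO)=31, d(ADJ,G)=70/3, d(ADJ,K)=113/3, d(ADJ,R)=31
iteration 4: select FO,G (d=29/2); attach at lengths (23/4, 29/4); label the merged cluster FGO
  updated: d(ADJ,FGO)=256/9, d(FGO,K)=34, d(FGO,R)=98/3
iteration 5: select ADJ,FGO (d=256/9); attach at lengths (395/36, 251/36); label the merged cluster ADFGJO
  updated: d(ADFGJO,K)=215/6, d(ADFGJO,R)=191/6
iteration 6: select ADFGJO,R (d=191/6); attach at lengths (61/36, 191/12); label the merged cluster ADFGJOR
  updated: d(ADFGJOR,K)=274/7
iteration 7: select ADFGJOR,K (d=274/7); attach at lengths (307/84, 137/7); label the merged cluster ADFGJKOR
final tree: ((((A:13/4,(D:3/2,J:3/2):7/4):395/36,((F:3/2,O:3/2):23/4,G:29/4):251/36):61/36,R:191/12):307/84,K:137/7)
total length: 20861/252

((((A:13/4,(D:3/2,J:3/2):7/4):395/36,((F:3/2,O:3/2):23/4,G:29/4):251/36):61/36,R:191/12):307/84,K:137/7)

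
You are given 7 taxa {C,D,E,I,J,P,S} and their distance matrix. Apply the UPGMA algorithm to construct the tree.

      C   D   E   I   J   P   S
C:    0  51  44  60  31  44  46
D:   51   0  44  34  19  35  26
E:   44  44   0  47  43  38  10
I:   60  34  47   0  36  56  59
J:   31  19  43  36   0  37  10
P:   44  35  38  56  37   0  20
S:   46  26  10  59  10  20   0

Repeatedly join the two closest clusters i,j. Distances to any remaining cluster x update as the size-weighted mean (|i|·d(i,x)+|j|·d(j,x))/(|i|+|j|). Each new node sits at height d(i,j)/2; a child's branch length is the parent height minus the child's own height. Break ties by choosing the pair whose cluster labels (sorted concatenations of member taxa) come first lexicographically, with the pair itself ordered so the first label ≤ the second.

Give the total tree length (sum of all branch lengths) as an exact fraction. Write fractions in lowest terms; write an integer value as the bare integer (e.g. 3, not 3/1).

step 1: merge (E,S) at d=10; branch lengths E→5, S→5; new cluster ES
  updated: d(C,ES)=45, d(D,ES)=35, d(ES,I)=53, d(ES,J)=53/2, d(ES,P)=29
step 2: merge (D,J) at d=19; branch lengths D→19/2, J→19/2; new cluster DJ
  updated: d(C,DJ)=41, d(DJ,ES)=123/4, d(DJ,I)=35, d(DJ,P)=36
step 3: merge (ES,P) at d=29; branch lengths ES→19/2, P→29/2; new cluster EPS
  updated: d(C,EPS)=134/3, d(DJ,EPS)=65/2, d(EPS,I)=54
step 4: merge (DJ,EPS) at d=65/2; branch lengths DJ→27/4, EPS→7/4; new cluster DEJPS
  updated: d(C,DEJPS)=216/5, d(DEJPS,I)=232/5
step 5: merge (C,DEJPS) at d=216/5; branch lengths C→108/5, DEJPS→107/20; new cluster CDEJPS
  updated: d(CDEJPS,I)=146/3
step 6: merge (CDEJPS,I) at d=146/3; branch lengths CDEJPS→41/15, I→73/3; new cluster CDEIJPS
final tree: ((C:108/5,((D:19/2,J:19/2):27/4,((E:5,S:5):19/2,P:29/2):7/4):107/20):41/15,I:73/3)
total length: 6931/60

6931/60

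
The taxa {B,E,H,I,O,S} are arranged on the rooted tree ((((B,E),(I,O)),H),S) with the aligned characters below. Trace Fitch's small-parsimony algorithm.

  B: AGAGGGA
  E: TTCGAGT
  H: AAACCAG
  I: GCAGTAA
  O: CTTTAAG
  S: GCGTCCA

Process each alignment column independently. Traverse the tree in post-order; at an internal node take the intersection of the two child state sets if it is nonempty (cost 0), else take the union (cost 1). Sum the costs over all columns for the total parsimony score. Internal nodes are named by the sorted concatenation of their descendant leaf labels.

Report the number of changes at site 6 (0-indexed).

3

site 0, node BE: B={A} ∪ E={T} → {A,T} (+1)
site 0, node IO: I={G} ∪ O={C} → {C,G} (+1)
site 0, node BEIO: BE={A,T} ∪ IO={C,G} → {A,C,G,T} (+1)
site 0, node BEHIO: BEIO={A,C,G,T} ∩ H={A} → {A} (+0)
site 0, node BEHIOS: BEHIO={A} ∪ S={G} → {A,G} (+1)
site 1, node BE: B={G} ∪ E={T} → {G,T} (+1)
site 1, node IO: I={C} ∪ O={T} → {C,T} (+1)
site 1, node BEIO: BE={G,T} ∩ IO={C,T} → {T} (+0)
site 1, node BEHIO: BEIO={T} ∪ H={A} → {A,T} (+1)
site 1, node BEHIOS: BEHIO={A,T} ∪ S={C} → {A,C,T} (+1)
site 2, node BE: B={A} ∪ E={C} → {A,C} (+1)
site 2, node IO: I={A} ∪ O={T} → {A,T} (+1)
site 2, node BEIO: BE={A,C} ∩ IO={A,T} → {A} (+0)
site 2, node BEHIO: BEIO={A} ∩ H={A} → {A} (+0)
site 2, node BEHIOS: BEHIO={A} ∪ S={G} → {A,G} (+1)
site 3, node BE: B={G} ∩ E={G} → {G} (+0)
site 3, node IO: I={G} ∪ O={T} → {G,T} (+1)
site 3, node BEIO: BE={G} ∩ IO={G,T} → {G} (+0)
site 3, node BEHIO: BEIO={G} ∪ H={C} → {C,G} (+1)
site 3, node BEHIOS: BEHIO={C,G} ∪ S={T} → {C,G,T} (+1)
site 4, node BE: B={G} ∪ E={A} → {A,G} (+1)
site 4, node IO: I={T} ∪ O={A} → {A,T} (+1)
site 4, node BEIO: BE={A,G} ∩ IO={A,T} → {A} (+0)
site 4, node BEHIO: BEIO={A} ∪ H={C} → {A,C} (+1)
site 4, node BEHIOS: BEHIO={A,C} ∩ S={C} → {C} (+0)
site 5, node BE: B={G} ∩ E={G} → {G} (+0)
site 5, node IO: I={A} ∩ O={A} → {A} (+0)
site 5, node BEIO: BE={G} ∪ IO={A} → {A,G} (+1)
site 5, node BEHIO: BEIO={A,G} ∩ H={A} → {A} (+0)
site 5, node BEHIOS: BEHIO={A} ∪ S={C} → {A,C} (+1)
site 6, node BE: B={A} ∪ E={T} → {A,T} (+1)
site 6, node IO: I={A} ∪ O={G} → {A,G} (+1)
site 6, node BEIO: BE={A,T} ∩ IO={A,G} → {A} (+0)
site 6, node BEHIO: BEIO={A} ∪ H={G} → {A,G} (+1)
site 6, node BEHIOS: BEHIO={A,G} ∩ S={A} → {A} (+0)
per-site changes: [4, 4, 3, 3, 3, 2, 3]; total = 22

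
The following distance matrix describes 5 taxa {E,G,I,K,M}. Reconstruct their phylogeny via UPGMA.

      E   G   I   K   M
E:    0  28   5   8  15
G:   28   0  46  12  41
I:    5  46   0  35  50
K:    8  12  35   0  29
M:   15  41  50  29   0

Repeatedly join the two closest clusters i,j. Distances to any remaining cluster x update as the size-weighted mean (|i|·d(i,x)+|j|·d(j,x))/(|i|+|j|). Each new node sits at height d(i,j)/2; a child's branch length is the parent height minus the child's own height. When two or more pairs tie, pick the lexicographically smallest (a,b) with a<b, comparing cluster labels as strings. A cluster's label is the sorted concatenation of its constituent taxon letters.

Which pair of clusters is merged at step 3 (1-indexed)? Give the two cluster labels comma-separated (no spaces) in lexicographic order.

step 1: merge (E,I) at d=5; branch lengths E→5/2, I→5/2; new cluster EI
  updated: d(EI,G)=37, d(EI,K)=43/2, d(EI,M)=65/2
step 2: merge (G,K) at d=12; branch lengths G→6, K→6; new cluster GK
  updated: d(EI,GK)=117/4, d(GK,M)=35
step 3: merge (EI,GK) at d=117/4; branch lengths EI→97/8, GK→69/8; new cluster EGIK
  updated: d(EGIK,M)=135/4
step 4: merge (EGIK,M) at d=135/4; branch lengths EGIK→9/4, M→135/8; new cluster EGIKM
final tree: (((E:5/2,I:5/2):97/8,(G:6,K:6):69/8):9/4,M:135/8)
total length: 455/8

EI,GK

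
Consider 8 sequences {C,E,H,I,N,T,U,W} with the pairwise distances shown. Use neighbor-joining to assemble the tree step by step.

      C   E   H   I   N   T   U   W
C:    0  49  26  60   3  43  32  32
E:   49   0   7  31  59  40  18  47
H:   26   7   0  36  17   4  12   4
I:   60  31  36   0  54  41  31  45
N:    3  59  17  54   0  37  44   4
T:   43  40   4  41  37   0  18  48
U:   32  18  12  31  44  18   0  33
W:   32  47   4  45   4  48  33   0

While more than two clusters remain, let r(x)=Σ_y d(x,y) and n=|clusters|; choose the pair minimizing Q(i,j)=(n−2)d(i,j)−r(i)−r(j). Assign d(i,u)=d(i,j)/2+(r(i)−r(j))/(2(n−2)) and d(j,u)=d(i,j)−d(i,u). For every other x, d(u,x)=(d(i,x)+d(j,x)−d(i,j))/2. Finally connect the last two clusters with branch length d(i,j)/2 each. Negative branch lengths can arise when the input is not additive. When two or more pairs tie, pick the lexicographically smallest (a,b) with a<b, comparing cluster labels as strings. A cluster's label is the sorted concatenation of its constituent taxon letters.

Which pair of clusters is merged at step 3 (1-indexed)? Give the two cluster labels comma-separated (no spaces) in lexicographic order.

CNW,H

step 1: merge (C,N) at d=3, Q=-445; branch lengths C→15/4, N→-3/4; new cluster CN
  updated: d(CN,E)=105/2, d(CN,H)=20, d(CN,I)=111/2, d(CN,T)=77/2, d(CN,U)=73/2, d(CN,W)=33/2
step 2: merge (CN,W) at d=33/2, Q=-661/2; branch lengths CN→217/20, W→113/20; new cluster CNW
  updated: d(CNW,E)=83/2, d(CNW,H)=15/4, d(CNW,I)=42, d(CNW,T)=35, d(CNW,U)=53/2
step 3: merge (CNW,H) at d=15/4, Q=-393/2; branch lengths CNW→101/8, H→-71/8; new cluster CHNW
  updated: d(CHNW,E)=179/8, d(CHNW,I)=297/8, d(CHNW,T)=141/8, d(CHNW,U)=139/8
step 4: merge (E,I) at d=31, Q=-317/2; branch lengths E→257/24, I→487/24; new cluster EI
  updated: d(CHNW,EI)=57/4, d(EI,T)=25, d(EI,U)=9
step 5: merge (CHNW,T) at d=141/8, Q=-597/8; branch lengths CHNW→191/32, T→373/32; new cluster CHNTW
  updated: d(CHNTW,EI)=173/16, d(CHNTW,U)=71/8
step 6: merge (CHNTW,EI) at d=173/16, Q=-459/16; branch lengths CHNTW→171/32, EI→175/32; new cluster CEHINTW
  updated: d(CEHINTW,U)=113/32
step 7: merge (CEHINTW,U) at d=113/32; branch lengths CEHINTW→113/64, U→113/64; new cluster CEHINTUW
final tree: ((((((C:15/4,N:-3/4):217/20,W:113/20):101/8,H:-71/8):191/32,T:373/32):171/32,(E:257/24,I:487/24):175/32):113/64,U:113/64)
total length: 2759/32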